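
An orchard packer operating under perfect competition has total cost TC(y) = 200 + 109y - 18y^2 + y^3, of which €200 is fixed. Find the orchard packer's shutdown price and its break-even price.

AVC = 109 - 18y + y^2; minimized at y = 9, giving min AVC = €28. That is the shutdown price.
ATC = 200/y + 109 - 18y + y^2. Setting dATC/dy = −200/y^2 − 18 + 2y = 0 gives y = 10 (since 2·10^3 − 18·10^2 = 200).
min ATC = 200/10 + 109 − 18·10 + 10^2 = €49. That is the break-even price.
For €28 ≤ P < €49 the firm produces at a loss; below €28 it shuts down.

Shutdown price = €28; break-even price = €49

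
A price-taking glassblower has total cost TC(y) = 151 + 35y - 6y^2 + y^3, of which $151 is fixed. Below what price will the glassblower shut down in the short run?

The firm shuts down when price falls below the minimum of average variable cost. AVC = VC/y = 35 - 6y + y^2.
At the minimum of AVC, MC = AVC. MC = 35 - 12y + 3y^2; setting MC = AVC gives 2y^2 - 6y = 0, so y = 3. min AVC = 26.
So the shutdown price is $26.

$26 per unit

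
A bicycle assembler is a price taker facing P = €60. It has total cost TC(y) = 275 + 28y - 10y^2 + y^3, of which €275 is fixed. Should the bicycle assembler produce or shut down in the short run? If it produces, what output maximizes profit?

Produce at y = 8

From TC, MC = TC'(y) = 28 - 20y + 3y^2 and AVC = VC/y = 28 - 10y + y^2.
AVC hits its minimum where MC = AVC, at y = 5, giving min AVC = 28 - 10·5 + 5^2 = €3.
Because €60 ≥ €3, revenue can cover variable cost; the firm operates.
P = MC gives -32 - 20y + 3y^2 = 0, with roots -4/3 and 8. Take the larger (rising MC): y* = 8.
Check: AVC at y = 8 is €12 ≤ P, so revenue covers variable cost.
Profit = P·y − TC = 60·8 − 371 = €109.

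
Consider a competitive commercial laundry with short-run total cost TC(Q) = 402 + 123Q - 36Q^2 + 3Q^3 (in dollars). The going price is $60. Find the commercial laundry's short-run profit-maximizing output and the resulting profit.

Profit = -$108 at Q = 7

AVC = 123 - 36Q + 3Q^2; min AVC = $15 at Q = 6. Since P = $60 ≥ min AVC, the firm produces.
With MC = 123 - 72Q + 9Q^2, P = MC on the upward-sloping part at Q* = 7.
TR = 60·7 = 420. TC = 402 + 126 = 528. Profit = 420 − 528 = -$108.
Shutting down would mean losing the fixed cost of $402, so operating at a loss of $108 is better by $294.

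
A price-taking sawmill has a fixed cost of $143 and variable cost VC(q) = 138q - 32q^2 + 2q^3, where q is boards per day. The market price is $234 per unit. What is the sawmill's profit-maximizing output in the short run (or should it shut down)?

Produce at q = 12

Strip out fixed cost: VC = 138q - 32q^2 + 2q^3. Then AVC = 138 - 32q + 2q^2 and MC = 138 - 64q + 6q^2.
The AVC parabola has its vertex at q = 32/4 = 8, where AVC = 138 - 32·8 + 2·8^2 = $10.
Because $234 ≥ $10, revenue can cover variable cost; the firm operates.
Solving P = MC: -96 - 64q + 6q^2 = 0 ⇒ q = -4/3 or 12. On the upward-sloping branch, q* = 12.
Check: AVC at q = 12 is $42 ≤ P, so revenue covers variable cost.
Profit = P·q − TC = 234·12 − 647 = $2161.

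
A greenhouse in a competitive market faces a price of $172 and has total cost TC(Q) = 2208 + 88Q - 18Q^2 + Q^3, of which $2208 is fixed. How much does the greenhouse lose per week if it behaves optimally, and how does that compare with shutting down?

Profit = -$248 at Q = 14

AVC = 88 - 18Q + Q^2; min AVC = $7 at Q = 9. Since P = $172 ≥ min AVC, the firm produces.
With MC = 88 - 36Q + 3Q^2, P = MC on the upward-sloping part at Q* = 14.
TR = 172·14 = 2408. TC = 2208 + 448 = 2656. Profit = 2408 − 2656 = -$248.
Shutting down would mean losing the fixed cost of $2208, so operating at a loss of $248 is better by $1960.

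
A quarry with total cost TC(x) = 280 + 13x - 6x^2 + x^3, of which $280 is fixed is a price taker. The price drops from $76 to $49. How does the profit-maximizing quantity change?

AVC = 13 - 6x + x^2, minimized at x = 3 where min AVC = $4. MC = 13 - 12x + 3x^2.
At P = $76 ≥ min AVC, set P = MC on the rising branch: x = 7.
At P = $49 ≥ min AVC, set P = MC: x = 6. The firm stays open but cuts output.

Output falls from 7 to 6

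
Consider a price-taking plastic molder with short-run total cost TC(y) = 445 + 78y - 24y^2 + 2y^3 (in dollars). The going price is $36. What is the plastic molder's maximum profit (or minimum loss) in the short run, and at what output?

Profit = -$249 at y = 7

AVC = 78 - 24y + 2y^2; min AVC = $6 at y = 6. Since P = $36 ≥ min AVC, the firm produces.
MC = 78 - 48y + 6y^2. Setting P = MC and taking the root on the rising branch gives y* = 7.
TR = 36·7 = 252. TC = 445 + 56 = 501. Profit = 252 − 501 = -$249.
That loss of $249 beats the $445 the firm would lose by shutting down; producing recovers $196 of fixed cost.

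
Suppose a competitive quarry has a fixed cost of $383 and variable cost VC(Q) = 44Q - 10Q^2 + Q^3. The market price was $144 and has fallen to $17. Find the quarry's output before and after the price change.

Output falls from 10 to 0 (the firm shuts down)

AVC = 44 - 10Q + Q^2, minimized at Q = 5 where min AVC = $19. MC = 44 - 20Q + 3Q^2.
With P = $144 above the shutdown price, P = MC gives Q = 10.
At P = $17 < min AVC = $19, price no longer covers variable cost at any output, so the firm shuts down: Q = 0.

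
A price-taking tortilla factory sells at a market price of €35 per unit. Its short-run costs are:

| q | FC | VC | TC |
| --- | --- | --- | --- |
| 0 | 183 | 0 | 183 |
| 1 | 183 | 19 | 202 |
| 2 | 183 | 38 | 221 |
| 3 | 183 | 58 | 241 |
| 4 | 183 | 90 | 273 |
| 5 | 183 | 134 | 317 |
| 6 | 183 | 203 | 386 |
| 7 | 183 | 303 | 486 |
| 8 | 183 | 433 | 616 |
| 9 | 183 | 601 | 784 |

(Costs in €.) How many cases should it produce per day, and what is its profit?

Profit at each row (π = 35q − TC): q=0: -183; q=1: -167; q=2: -151; q=3: -136; q=4: -133; q=5: -142; q=6: -176; q=7: -241; q=8: -336; q=9: -469.
Profit is maximized at q = 4. AVC there is 90/4 = €22.50 ≤ P, so producing beats shutting down (which would give -€183).

q = 4; profit = -€133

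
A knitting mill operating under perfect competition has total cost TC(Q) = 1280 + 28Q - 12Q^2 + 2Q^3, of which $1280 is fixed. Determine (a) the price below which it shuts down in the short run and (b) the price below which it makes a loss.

Shutdown price = $10; break-even price = $220

Shutdown price = min AVC. AVC = 28 - 12Q + 2Q^2, with vertex at Q = 3 and minimum $10.
ATC = 1280/Q + 28 - 12Q + 2Q^2. Setting dATC/dQ = −1280/Q^2 − 12 + 4Q = 0 gives Q = 8 (since 4·8^3 − 12·8^2 = 1280).
min ATC = 1280/8 + 28 − 12·8 + 2·8^2 = $220. That is the break-even price.
Between these two prices the firm operates at a loss; above $220 it earns a profit.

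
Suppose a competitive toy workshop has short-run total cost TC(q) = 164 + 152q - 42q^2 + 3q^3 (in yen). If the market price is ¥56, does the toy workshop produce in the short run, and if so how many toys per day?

Produce at q = 8

From TC, MC = TC'(q) = 152 - 84q + 9q^2 and AVC = VC/q = 152 - 42q + 3q^2.
AVC hits its minimum where MC = AVC, at q = 7, giving min AVC = 152 - 42·7 + 3·7^2 = ¥5.
P = ¥56 exceeds min AVC = ¥5, so the firm stays open.
Set P = MC: 56 = 152 - 84q + 9q^2 → 96 - 84q + 9q^2 = 0. The roots are q = 4/3 and q = 8; the profit-maximizing output is on the rising part of MC, so q* = 8.
Check: AVC at q = 8 is ¥8 ≤ P, so revenue covers variable cost.
Profit = P·q − TC = 56·8 − 228 = ¥220.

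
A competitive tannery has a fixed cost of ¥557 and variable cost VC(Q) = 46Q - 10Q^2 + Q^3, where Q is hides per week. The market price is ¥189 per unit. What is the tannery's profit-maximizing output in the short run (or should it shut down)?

Produce at Q = 11

From TC, MC = TC'(Q) = 46 - 20Q + 3Q^2 and AVC = VC/Q = 46 - 10Q + Q^2.
AVC is minimized where dAVC/dQ = -10 + 2Q = 0, at Q = 5; min AVC = 46 - 10·5 + 5^2 = ¥21.
P = ¥189 exceeds min AVC = ¥21, so the firm stays open.
P = MC gives -143 - 20Q + 3Q^2 = 0, with roots -13/3 and 11. Take the larger (rising MC): Q* = 11.
Check: AVC at Q = 11 is ¥57 ≤ P, so revenue covers variable cost.
Profit = P·Q − TC = 189·11 − 1184 = ¥895.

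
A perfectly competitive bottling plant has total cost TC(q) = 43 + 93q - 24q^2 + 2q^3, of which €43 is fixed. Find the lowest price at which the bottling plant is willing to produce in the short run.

€21 per unit

Short-run supply begins at min AVC. From VC = 93q - 24q^2 + 2q^3, AVC = 93 - 24q + 2q^2.
dAVC/dq = -24 + 4q = 0 gives q = 6. min AVC = 93 - 24·6 + 2·6^2 = 21.
For P < €21 the firm produces nothing.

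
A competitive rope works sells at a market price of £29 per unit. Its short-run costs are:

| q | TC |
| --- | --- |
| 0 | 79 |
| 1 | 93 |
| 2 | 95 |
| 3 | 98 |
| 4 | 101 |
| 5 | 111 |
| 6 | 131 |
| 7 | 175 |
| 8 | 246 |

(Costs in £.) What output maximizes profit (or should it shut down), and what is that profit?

Compute π = P·q − TC at each output: q=0: -79; q=1: -64; q=2: -37; q=3: -11; q=4: 15; q=5: 34; q=6: 43; q=7: 28; q=8: -14.
Profit is maximized at q = 6. AVC there is 52/6 = £8.67 ≤ P, so producing beats shutting down (which would give -£79).

q = 6; profit = £43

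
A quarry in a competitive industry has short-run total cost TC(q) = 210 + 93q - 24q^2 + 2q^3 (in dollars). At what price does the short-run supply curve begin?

Short-run supply begins at min AVC. From VC = 93q - 24q^2 + 2q^3, AVC = 93 - 24q + 2q^2.
At the minimum of AVC, MC = AVC. MC = 93 - 48q + 6q^2; setting MC = AVC gives 4q^2 - 24q = 0, so q = 6. min AVC = 21.
So the shutdown price is $21.

$21 per unit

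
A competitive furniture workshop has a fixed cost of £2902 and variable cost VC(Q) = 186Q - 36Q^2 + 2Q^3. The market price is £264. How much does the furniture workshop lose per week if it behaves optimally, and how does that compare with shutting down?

AVC = 186 - 36Q + 2Q^2; min AVC = £24 at Q = 9. Since P = £264 ≥ min AVC, the firm produces.
With MC = 186 - 72Q + 6Q^2, P = MC on the upward-sloping part at Q* = 13.
TR = 264·13 = 3432. TC = 2902 + 728 = 3630. Profit = 3432 − 3630 = -£198.
Shutting down would mean losing the fixed cost of £2902, so operating at a loss of £198 is better by £2704.

Profit = -£198 at Q = 13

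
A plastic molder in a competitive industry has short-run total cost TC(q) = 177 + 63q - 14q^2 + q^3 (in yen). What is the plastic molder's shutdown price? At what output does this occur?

The shutdown price is the minimum of AVC. VC = 63q - 14q^2 + q^3, so AVC = 63 - 14q + q^2.
At the minimum of AVC, MC = AVC. MC = 63 - 28q + 3q^2; setting MC = AVC gives 2q^2 - 14q = 0, so q = 7. min AVC = 14.
So the shutdown price is ¥14.

¥14 per unit, at q = 7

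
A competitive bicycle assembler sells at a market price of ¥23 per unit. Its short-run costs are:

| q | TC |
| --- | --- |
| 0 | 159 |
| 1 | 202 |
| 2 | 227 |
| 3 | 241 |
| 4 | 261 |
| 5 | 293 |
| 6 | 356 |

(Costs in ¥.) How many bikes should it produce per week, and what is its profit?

Tabulate TR − TC: q=0: -159; q=1: -179; q=2: -181; q=3: -172; q=4: -169; q=5: -178; q=6: -218.
Profit is highest at q = 0. Equivalently, the lowest AVC in the table is 102/4 ≈ ¥25.50 at q = 4, and P = ¥23 falls below it — price never covers variable cost, so the firm shuts down and loses only its fixed cost.

q = 0 (shut down); profit = -¥159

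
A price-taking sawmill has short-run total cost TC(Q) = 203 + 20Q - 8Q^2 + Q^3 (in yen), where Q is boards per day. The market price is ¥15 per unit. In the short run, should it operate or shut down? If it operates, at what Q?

Strip out fixed cost: VC = 20Q - 8Q^2 + Q^3. Then AVC = 20 - 8Q + Q^2 and MC = 20 - 16Q + 3Q^2.
AVC hits its minimum where MC = AVC, at Q = 4, giving min AVC = 20 - 8·4 + 4^2 = ¥4.
P = ¥15 exceeds min AVC = ¥4, so the firm stays open.
P = MC gives 5 - 16Q + 3Q^2 = 0, with roots 1/3 and 5. Take the larger (rising MC): Q* = 5.
Check: AVC at Q = 5 is ¥5 ≤ P, so revenue covers variable cost.
Profit = P·Q − TC = 15·5 − 228 = -¥153, a loss, but smaller than the ¥203 fixed cost the firm would lose by shutting down.

Produce at Q = 5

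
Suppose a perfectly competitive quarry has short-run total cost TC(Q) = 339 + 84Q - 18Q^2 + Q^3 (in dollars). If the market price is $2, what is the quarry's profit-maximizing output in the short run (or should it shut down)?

Shut down

Strip out fixed cost: VC = 84Q - 18Q^2 + Q^3. Then AVC = 84 - 18Q + Q^2 and MC = 84 - 36Q + 3Q^2.
The AVC parabola has its vertex at Q = 18/2 = 9, where AVC = 84 - 18·9 + 9^2 = $3.
P = $2 lies below min AVC = $3; no output level covers variable cost.
Best response: produce nothing and absorb the $339 fixed cost.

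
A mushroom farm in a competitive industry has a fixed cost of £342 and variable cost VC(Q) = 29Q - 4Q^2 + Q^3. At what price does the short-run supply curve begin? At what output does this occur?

Short-run supply begins at min AVC. From VC = 29Q - 4Q^2 + Q^3, AVC = 29 - 4Q + Q^2.
At the minimum of AVC, MC = AVC. MC = 29 - 8Q + 3Q^2; setting MC = AVC gives 2Q^2 - 4Q = 0, so Q = 2. min AVC = 25.
For P < £25 the firm produces nothing.

£25 per unit, at Q = 2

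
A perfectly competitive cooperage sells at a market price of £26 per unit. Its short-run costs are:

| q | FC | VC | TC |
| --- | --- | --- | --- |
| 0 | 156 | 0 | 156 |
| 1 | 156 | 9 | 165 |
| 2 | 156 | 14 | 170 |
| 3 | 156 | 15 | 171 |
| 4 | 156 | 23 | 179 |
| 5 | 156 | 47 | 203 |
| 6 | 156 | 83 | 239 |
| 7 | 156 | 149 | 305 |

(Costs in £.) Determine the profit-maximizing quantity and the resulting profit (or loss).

Compute π = P·q − TC at each output: q=0: -156; q=1: -139; q=2: -118; q=3: -93; q=4: -75; q=5: -73; q=6: -83; q=7: -123.
Profit is maximized at q = 5. AVC there is 47/5 = £9.40 ≤ P, so producing beats shutting down (which would give -£156).

q = 5; profit = -£73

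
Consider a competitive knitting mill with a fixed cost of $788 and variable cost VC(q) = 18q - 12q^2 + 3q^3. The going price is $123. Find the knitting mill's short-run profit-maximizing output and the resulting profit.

Profit = -$338 at q = 5

AVC = 18 - 12q + 3q^2; min AVC = $6 at q = 2. Since P = $123 ≥ min AVC, the firm produces.
With MC = 18 - 24q + 9q^2, P = MC on the upward-sloping part at q* = 5.
TR = 123·5 = 615. TC = 788 + 165 = 953. Profit = 615 − 953 = -$338.
Shutting down would mean losing the fixed cost of $788, so operating at a loss of $338 is better by $450.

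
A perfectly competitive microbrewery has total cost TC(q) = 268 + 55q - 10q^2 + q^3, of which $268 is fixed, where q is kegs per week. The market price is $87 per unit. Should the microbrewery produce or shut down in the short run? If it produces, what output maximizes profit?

Variable cost is VC = 55q - 10q^2 + q^3, so AVC = VC/q = 55 - 10q + q^2 and MC = dTC/dq = 55 - 20q + 3q^2.
AVC is minimized where dAVC/dq = -10 + 2q = 0, at q = 5; min AVC = 55 - 10·5 + 5^2 = $30.
P = $87 exceeds min AVC = $30, so the firm stays open.
P = MC gives -32 - 20q + 3q^2 = 0, with roots -4/3 and 8. Take the larger (rising MC): q* = 8.
Check: AVC at q = 8 is $39 ≤ P, so revenue covers variable cost.
Profit = P·q − TC = 87·8 − 580 = $116.

Produce at q = 8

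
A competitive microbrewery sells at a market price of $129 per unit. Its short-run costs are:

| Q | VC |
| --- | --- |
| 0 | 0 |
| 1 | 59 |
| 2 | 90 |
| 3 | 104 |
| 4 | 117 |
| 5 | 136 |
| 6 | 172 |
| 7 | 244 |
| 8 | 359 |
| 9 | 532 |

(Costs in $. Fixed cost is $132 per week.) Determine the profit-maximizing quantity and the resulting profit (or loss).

Compute π = P·Q − TC at each output: Q=0: -132; Q=1: -62; Q=2: 36; Q=3: 151; Q=4: 267; Q=5: 377; Q=6: 470; Q=7: 527; Q=8: 541; Q=9: 497.
Profit is maximized at Q = 8. AVC there is 359/8 = $44.88 ≤ P, so producing beats shutting down (which would give -$132).

Q = 8; profit = $541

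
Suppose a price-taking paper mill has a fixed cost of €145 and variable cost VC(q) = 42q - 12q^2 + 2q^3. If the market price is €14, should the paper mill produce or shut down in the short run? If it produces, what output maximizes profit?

Shut down

Variable cost is VC = 42q - 12q^2 + 2q^3, so AVC = VC/q = 42 - 12q + 2q^2 and MC = dTC/dq = 42 - 24q + 6q^2.
The AVC parabola has its vertex at q = 12/4 = 3, where AVC = 42 - 12·3 + 2·3^2 = €24.
P = €14 lies below min AVC = €24; no output level covers variable cost.
Shutting down limits the loss to fixed cost, €145.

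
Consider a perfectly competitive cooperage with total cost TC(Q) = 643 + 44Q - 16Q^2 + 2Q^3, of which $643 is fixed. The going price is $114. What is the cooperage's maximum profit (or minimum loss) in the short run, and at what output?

Profit = -$55 at Q = 7

AVC = 44 - 16Q + 2Q^2; min AVC = $12 at Q = 4. Since P = $114 ≥ min AVC, the firm produces.
With MC = 44 - 32Q + 6Q^2, P = MC on the upward-sloping part at Q* = 7.
TR = 114·7 = 798. TC = 643 + 210 = 853. Profit = 798 − 853 = -$55.
That loss of $55 beats the $643 the firm would lose by shutting down; producing recovers $588 of fixed cost.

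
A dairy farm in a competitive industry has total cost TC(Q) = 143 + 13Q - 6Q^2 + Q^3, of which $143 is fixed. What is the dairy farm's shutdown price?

Short-run supply begins at min AVC. From VC = 13Q - 6Q^2 + Q^3, AVC = 13 - 6Q + Q^2.
At the minimum of AVC, MC = AVC. MC = 13 - 12Q + 3Q^2; setting MC = AVC gives 2Q^2 - 6Q = 0, so Q = 3. min AVC = 4.
So the shutdown price is $4.

$4 per unit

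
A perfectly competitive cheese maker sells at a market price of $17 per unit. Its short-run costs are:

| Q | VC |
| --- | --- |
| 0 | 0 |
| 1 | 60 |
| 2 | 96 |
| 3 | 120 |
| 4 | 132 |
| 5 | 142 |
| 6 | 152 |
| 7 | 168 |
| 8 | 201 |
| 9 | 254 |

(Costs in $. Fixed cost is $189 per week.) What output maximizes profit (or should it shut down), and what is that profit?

Q = 0 (shut down); profit = -$189

Profit at each row (π = 17Q − TC): Q=0: -189; Q=1: -232; Q=2: -251; Q=3: -258; Q=4: -253; Q=5: -246; Q=6: -239; Q=7: -238; Q=8: -254; Q=9: -290.
Profit is highest at Q = 0. Equivalently, the lowest AVC in the table is 168/7 ≈ $24 at Q = 7, and P = $17 falls below it — price never covers variable cost, so the firm shuts down and loses only its fixed cost.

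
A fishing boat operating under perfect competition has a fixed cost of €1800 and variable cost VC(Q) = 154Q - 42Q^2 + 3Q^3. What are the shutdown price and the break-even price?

Shutdown price = €7; break-even price = €214

Shutdown price = min AVC. AVC = 154 - 42Q + 3Q^2, with vertex at Q = 7 and minimum €7.
ATC = 1800/Q + 154 - 42Q + 3Q^2. Setting dATC/dQ = −1800/Q^2 − 42 + 6Q = 0 gives Q = 10 (since 6·10^3 − 42·10^2 = 1800).
min ATC = 1800/10 + 154 − 42·10 + 3·10^2 = €214. That is the break-even price.
Between these two prices the firm operates at a loss; above €214 it earns a profit.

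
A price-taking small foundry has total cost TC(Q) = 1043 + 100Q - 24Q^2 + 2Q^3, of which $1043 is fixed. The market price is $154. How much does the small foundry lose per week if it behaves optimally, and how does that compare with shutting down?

Profit = -$71 at Q = 9

AVC = 100 - 24Q + 2Q^2; min AVC = $28 at Q = 6. Since P = $154 ≥ min AVC, the firm produces.
MC = 100 - 48Q + 6Q^2. Setting P = MC and taking the root on the rising branch gives Q* = 9.
TR = 154·9 = 1386. TC = 1043 + 414 = 1457. Profit = 1386 − 1457 = -$71.
By producing, the firm covers all variable cost plus $972 of fixed cost; shutting down would lose the full $1043.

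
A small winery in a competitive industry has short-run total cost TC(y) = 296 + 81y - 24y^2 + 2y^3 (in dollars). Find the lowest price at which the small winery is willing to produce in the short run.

The shutdown price is the minimum of AVC. VC = 81y - 24y^2 + 2y^3, so AVC = 81 - 24y + 2y^2.
dAVC/dy = -24 + 4y = 0 gives y = 6. min AVC = 81 - 24·6 + 2·6^2 = 9.
The firm shuts down for any P below $9.

$9 per unit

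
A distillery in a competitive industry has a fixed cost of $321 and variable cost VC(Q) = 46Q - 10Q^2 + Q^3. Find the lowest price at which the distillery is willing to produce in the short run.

$21 per unit

Short-run supply begins at min AVC. From VC = 46Q - 10Q^2 + Q^3, AVC = 46 - 10Q + Q^2.
At the minimum of AVC, MC = AVC. MC = 46 - 20Q + 3Q^2; setting MC = AVC gives 2Q^2 - 10Q = 0, so Q = 5. min AVC = 21.
For P < $21 the firm produces nothing.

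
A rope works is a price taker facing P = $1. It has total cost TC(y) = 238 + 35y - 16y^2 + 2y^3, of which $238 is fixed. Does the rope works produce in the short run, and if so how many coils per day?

Variable cost is VC = 35y - 16y^2 + 2y^3, so AVC = VC/y = 35 - 16y + 2y^2 and MC = dTC/dy = 35 - 32y + 6y^2.
AVC hits its minimum where MC = AVC, at y = 4, giving min AVC = 35 - 16·4 + 2·4^2 = $3.
P = $1 lies below min AVC = $3; no output level covers variable cost.
The firm minimizes its loss by shutting down and losing only its fixed cost of $238.

Shut down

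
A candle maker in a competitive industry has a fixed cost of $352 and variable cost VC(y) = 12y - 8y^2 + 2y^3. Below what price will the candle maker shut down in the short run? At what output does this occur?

Short-run supply begins at min AVC. From VC = 12y - 8y^2 + 2y^3, AVC = 12 - 8y + 2y^2.
At the minimum of AVC, MC = AVC. MC = 12 - 16y + 6y^2; setting MC = AVC gives 4y^2 - 8y = 0, so y = 2. min AVC = 4.
The firm shuts down for any P below $4.

$4 per unit, at y = 2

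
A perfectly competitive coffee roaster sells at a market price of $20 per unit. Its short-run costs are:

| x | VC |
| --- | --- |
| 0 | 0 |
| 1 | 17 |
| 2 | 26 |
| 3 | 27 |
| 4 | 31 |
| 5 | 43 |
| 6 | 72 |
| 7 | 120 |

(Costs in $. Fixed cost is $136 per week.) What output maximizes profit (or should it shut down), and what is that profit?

x = 5; profit = -$79

Profit at each row (π = 20x − TC): x=0: -136; x=1: -133; x=2: -122; x=3: -103; x=4: -87; x=5: -79; x=6: -88; x=7: -116.
Profit is maximized at x = 5. AVC there is 43/5 = $8.60 ≤ P, so producing beats shutting down (which would give -$136).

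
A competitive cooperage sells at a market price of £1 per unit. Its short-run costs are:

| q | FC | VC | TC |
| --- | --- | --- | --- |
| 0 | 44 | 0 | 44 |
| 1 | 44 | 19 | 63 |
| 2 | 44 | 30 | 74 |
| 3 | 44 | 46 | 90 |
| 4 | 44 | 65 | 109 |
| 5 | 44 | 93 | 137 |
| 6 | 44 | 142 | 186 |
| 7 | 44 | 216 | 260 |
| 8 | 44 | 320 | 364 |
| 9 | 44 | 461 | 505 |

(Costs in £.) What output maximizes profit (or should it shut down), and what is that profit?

Compute π = P·q − TC at each output: q=0: -44; q=1: -62; q=2: -72; q=3: -87; q=4: -105; q=5: -132; q=6: -180; q=7: -253; q=8: -356; q=9: -496.
Profit is highest at q = 0. Equivalently, the lowest AVC in the table is 30/2 ≈ £15 at q = 2, and P = £1 falls below it — price never covers variable cost, so the firm shuts down and loses only its fixed cost.

q = 0 (shut down); profit = -£44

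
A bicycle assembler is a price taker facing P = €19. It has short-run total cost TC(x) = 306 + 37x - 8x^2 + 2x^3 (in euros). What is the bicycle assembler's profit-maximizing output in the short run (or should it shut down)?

Shut down

Variable cost is VC = 37x - 8x^2 + 2x^3, so AVC = VC/x = 37 - 8x + 2x^2 and MC = dTC/dx = 37 - 16x + 6x^2.
The AVC parabola has its vertex at x = 8/4 = 2, where AVC = 37 - 8·2 + 2·2^2 = €29.
P = €19 lies below min AVC = €29; no output level covers variable cost.
Best response: produce nothing and absorb the €306 fixed cost.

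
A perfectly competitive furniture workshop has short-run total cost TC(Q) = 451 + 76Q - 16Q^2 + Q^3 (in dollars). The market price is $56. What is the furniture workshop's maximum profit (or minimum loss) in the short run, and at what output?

AVC = 76 - 16Q + Q^2 has its minimum $12 at Q = 8; price $56 clears that bar, so the firm operates.
MC = 76 - 32Q + 3Q^2. Setting P = MC and taking the root on the rising branch gives Q* = 10.
TR = 56·10 = 560. TC = 451 + 160 = 611. Profit = 560 − 611 = -$51.
That loss of $51 beats the $451 the firm would lose by shutting down; producing recovers $400 of fixed cost.

Profit = -$51 at Q = 10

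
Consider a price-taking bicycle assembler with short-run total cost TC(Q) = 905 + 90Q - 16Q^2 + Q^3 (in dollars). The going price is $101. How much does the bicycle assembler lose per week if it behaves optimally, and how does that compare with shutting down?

AVC = 90 - 16Q + Q^2; min AVC = $26 at Q = 8. Since P = $101 ≥ min AVC, the firm produces.
With MC = 90 - 32Q + 3Q^2, P = MC on the upward-sloping part at Q* = 11.
TR = 101·11 = 1111. TC = 905 + 385 = 1290. Profit = 1111 − 1290 = -$179.
That loss of $179 beats the $905 the firm would lose by shutting down; producing recovers $726 of fixed cost.

Profit = -$179 at Q = 11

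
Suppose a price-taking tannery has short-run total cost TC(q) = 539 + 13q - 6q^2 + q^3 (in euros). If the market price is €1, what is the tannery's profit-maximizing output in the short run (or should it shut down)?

From TC, MC = TC'(q) = 13 - 12q + 3q^2 and AVC = VC/q = 13 - 6q + q^2.
AVC is minimized where dAVC/dq = -6 + 2q = 0, at q = 3; min AVC = 13 - 6·3 + 3^2 = €4.
P = €1 lies below min AVC = €4; no output level covers variable cost.
The firm minimizes its loss by shutting down and losing only its fixed cost of €539.

Shut down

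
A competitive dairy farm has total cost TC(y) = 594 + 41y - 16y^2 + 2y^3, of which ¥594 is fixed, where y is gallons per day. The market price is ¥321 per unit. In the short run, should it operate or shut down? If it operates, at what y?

Produce at y = 10

Strip out fixed cost: VC = 41y - 16y^2 + 2y^3. Then AVC = 41 - 16y + 2y^2 and MC = 41 - 32y + 6y^2.
The AVC parabola has its vertex at y = 16/4 = 4, where AVC = 41 - 16·4 + 2·4^2 = ¥9.
Because ¥321 ≥ ¥9, revenue can cover variable cost; the firm operates.
P = MC gives -280 - 32y + 6y^2 = 0, with roots -14/3 and 10. Take the larger (rising MC): y* = 10.
Check: AVC at y = 10 is ¥81 ≤ P, so revenue covers variable cost.
Profit = P·y − TC = 321·10 − 1404 = ¥1806.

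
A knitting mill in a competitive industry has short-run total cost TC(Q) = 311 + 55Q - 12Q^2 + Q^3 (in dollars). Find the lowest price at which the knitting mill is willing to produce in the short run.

$19 per unit

The firm shuts down when price falls below the minimum of average variable cost. AVC = VC/Q = 55 - 12Q + Q^2.
dAVC/dQ = -12 + 2Q = 0 gives Q = 6. min AVC = 55 - 12·6 + 6^2 = 19.
The firm shuts down for any P below $19.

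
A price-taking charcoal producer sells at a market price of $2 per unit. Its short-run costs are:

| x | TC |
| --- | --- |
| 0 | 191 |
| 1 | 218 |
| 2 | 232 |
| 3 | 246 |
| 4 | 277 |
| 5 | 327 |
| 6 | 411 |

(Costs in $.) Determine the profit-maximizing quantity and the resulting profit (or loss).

Tabulate TR − TC: x=0: -191; x=1: -216; x=2: -228; x=3: -240; x=4: -269; x=5: -317; x=6: -399.
Profit is highest at x = 0. Equivalently, the lowest AVC in the table is 55/3 ≈ $18.33 at x = 3, and P = $2 falls below it — price never covers variable cost, so the firm shuts down and loses only its fixed cost.

x = 0 (shut down); profit = -$191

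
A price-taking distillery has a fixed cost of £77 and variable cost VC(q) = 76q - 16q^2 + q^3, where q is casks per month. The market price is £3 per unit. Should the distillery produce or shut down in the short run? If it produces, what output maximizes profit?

Variable cost is VC = 76q - 16q^2 + q^3, so AVC = VC/q = 76 - 16q + q^2 and MC = dTC/dq = 76 - 32q + 3q^2.
AVC hits its minimum where MC = AVC, at q = 8, giving min AVC = 76 - 16·8 + 8^2 = £12.
Since P = £3 < min AVC = £12, price fails to cover variable cost at any output.
Best response: produce nothing and absorb the £77 fixed cost.

Shut down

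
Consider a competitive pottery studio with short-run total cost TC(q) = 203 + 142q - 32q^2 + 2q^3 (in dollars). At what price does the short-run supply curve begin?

Short-run supply begins at min AVC. From VC = 142q - 32q^2 + 2q^3, AVC = 142 - 32q + 2q^2.
At the minimum of AVC, MC = AVC. MC = 142 - 64q + 6q^2; setting MC = AVC gives 4q^2 - 32q = 0, so q = 8. min AVC = 14.
So the shutdown price is $14.

$14 per unit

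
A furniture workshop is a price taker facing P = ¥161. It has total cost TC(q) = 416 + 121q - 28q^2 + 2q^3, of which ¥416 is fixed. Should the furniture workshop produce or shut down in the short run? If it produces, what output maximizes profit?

Variable cost is VC = 121q - 28q^2 + 2q^3, so AVC = VC/q = 121 - 28q + 2q^2 and MC = dTC/dq = 121 - 56q + 6q^2.
AVC is minimized where dAVC/dq = -28 + 4q = 0, at q = 7; min AVC = 121 - 28·7 + 2·7^2 = ¥23.
Since P = ¥161 ≥ min AVC = ¥23, price covers variable cost and the firm should produce.
Set P = MC: 161 = 121 - 56q + 6q^2 → -40 - 56q + 6q^2 = 0. The roots are q = -2/3 and q = 10; the profit-maximizing output is on the rising part of MC, so q* = 10.
Check: AVC at q = 10 is ¥41 ≤ P, so revenue covers variable cost.
Profit = P·q − TC = 161·10 − 826 = ¥784.

Produce at q = 10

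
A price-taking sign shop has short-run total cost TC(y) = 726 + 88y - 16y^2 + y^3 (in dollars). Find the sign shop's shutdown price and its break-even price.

Shutdown price = min AVC. AVC = 88 - 16y + y^2, with vertex at y = 8 and minimum $24.
ATC = 726/y + 88 - 16y + y^2. Setting dATC/dy = −726/y^2 − 16 + 2y = 0 gives y = 11 (since 2·11^3 − 16·11^2 = 726).
min ATC = 726/11 + 88 − 16·11 + 11^2 = $99. That is the break-even price.
Between these two prices the firm operates at a loss; above $99 it earns a profit.

Shutdown price = $24; break-even price = $99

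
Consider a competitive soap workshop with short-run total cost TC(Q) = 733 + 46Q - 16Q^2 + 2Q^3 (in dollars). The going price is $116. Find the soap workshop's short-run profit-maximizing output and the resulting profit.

Profit = -$145 at Q = 7

AVC = 46 - 16Q + 2Q^2 has its minimum $14 at Q = 4; price $116 clears that bar, so the firm operates.
MC = 46 - 32Q + 6Q^2. Setting P = MC and taking the root on the rising branch gives Q* = 7.
TR = 116·7 = 812. TC = 733 + 224 = 957. Profit = 812 − 957 = -$145.
That loss of $145 beats the $733 the firm would lose by shutting down; producing recovers $588 of fixed cost.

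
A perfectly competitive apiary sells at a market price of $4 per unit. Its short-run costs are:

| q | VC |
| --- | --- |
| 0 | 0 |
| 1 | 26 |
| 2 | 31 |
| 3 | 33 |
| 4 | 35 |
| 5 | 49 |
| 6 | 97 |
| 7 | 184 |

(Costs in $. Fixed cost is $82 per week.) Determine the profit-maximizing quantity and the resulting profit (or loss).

q = 0 (shut down); profit = -$82

Tabulate TR − TC: q=0: -82; q=1: -104; q=2: -105; q=3: -103; q=4: -101; q=5: -111; q=6: -155; q=7: -238.
Profit is highest at q = 0. Equivalently, the lowest AVC in the table is 35/4 ≈ $8.75 at q = 4, and P = $4 falls below it — price never covers variable cost, so the firm shuts down and loses only its fixed cost.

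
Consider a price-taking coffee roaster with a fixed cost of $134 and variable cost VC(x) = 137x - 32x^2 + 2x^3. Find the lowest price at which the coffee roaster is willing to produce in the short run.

The shutdown price is the minimum of AVC. VC = 137x - 32x^2 + 2x^3, so AVC = 137 - 32x + 2x^2.
dAVC/dx = -32 + 4x = 0 gives x = 8. min AVC = 137 - 32·8 + 2·8^2 = 9.
So the shutdown price is $9.

$9 per unit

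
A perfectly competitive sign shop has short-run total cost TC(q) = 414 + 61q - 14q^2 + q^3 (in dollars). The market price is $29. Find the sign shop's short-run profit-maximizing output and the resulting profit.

Profit = -$286 at q = 8

AVC = 61 - 14q + q^2 has its minimum $12 at q = 7; price $29 clears that bar, so the firm operates.
MC = 61 - 28q + 3q^2. Setting P = MC and taking the root on the rising branch gives q* = 8.
TR = 29·8 = 232. TC = 414 + 104 = 518. Profit = 232 − 518 = -$286.
That loss of $286 beats the $414 the firm would lose by shutting down; producing recovers $128 of fixed cost.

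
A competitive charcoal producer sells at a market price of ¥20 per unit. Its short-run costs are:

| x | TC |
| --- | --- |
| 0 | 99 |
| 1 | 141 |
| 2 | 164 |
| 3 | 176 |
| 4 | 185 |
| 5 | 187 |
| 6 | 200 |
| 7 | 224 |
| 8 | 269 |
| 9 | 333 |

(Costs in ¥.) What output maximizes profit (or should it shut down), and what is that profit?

x = 6; profit = -¥80

Compute π = P·x − TC at each output: x=0: -99; x=1: -121; x=2: -124; x=3: -116; x=4: -105; x=5: -87; x=6: -80; x=7: -84; x=8: -109; x=9: -153.
Profit is maximized at x = 6. AVC there is 101/6 = ¥16.83 ≤ P, so producing beats shutting down (which would give -¥99).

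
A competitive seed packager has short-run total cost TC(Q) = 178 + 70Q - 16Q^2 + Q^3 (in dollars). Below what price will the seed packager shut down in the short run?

The shutdown price is the minimum of AVC. VC = 70Q - 16Q^2 + Q^3, so AVC = 70 - 16Q + Q^2.
At the minimum of AVC, MC = AVC. MC = 70 - 32Q + 3Q^2; setting MC = AVC gives 2Q^2 - 16Q = 0, so Q = 8. min AVC = 6.
For P < $6 the firm produces nothing.

$6 per unit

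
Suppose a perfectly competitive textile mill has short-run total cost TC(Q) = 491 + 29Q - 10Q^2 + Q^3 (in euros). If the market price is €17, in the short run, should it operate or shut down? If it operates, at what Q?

From TC, MC = TC'(Q) = 29 - 20Q + 3Q^2 and AVC = VC/Q = 29 - 10Q + Q^2.
AVC is minimized where dAVC/dQ = -10 + 2Q = 0, at Q = 5; min AVC = 29 - 10·5 + 5^2 = €4.
Because €17 ≥ €4, revenue can cover variable cost; the firm operates.
Set P = MC: 17 = 29 - 20Q + 3Q^2 → 12 - 20Q + 3Q^2 = 0. The roots are Q = 2/3 and Q = 6; the profit-maximizing output is on the rising part of MC, so Q* = 6.
Check: AVC at Q = 6 is €5 ≤ P, so revenue covers variable cost.
Profit = P·Q − TC = 17·6 − 521 = -€419, a loss, but smaller than the €491 fixed cost the firm would lose by shutting down.

Produce at Q = 6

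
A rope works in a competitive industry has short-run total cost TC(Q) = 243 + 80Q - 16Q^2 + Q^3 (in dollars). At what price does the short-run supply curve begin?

$16 per unit

The firm shuts down when price falls below the minimum of average variable cost. AVC = VC/Q = 80 - 16Q + Q^2.
dAVC/dQ = -16 + 2Q = 0 gives Q = 8. min AVC = 80 - 16·8 + 8^2 = 16.
For P < $16 the firm produces nothing.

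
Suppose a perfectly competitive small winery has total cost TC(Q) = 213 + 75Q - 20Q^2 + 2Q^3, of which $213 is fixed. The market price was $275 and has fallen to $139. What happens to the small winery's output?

MC = 75 - 40Q + 6Q^2; the shutdown threshold is min AVC = $25 (at Q = 5).
At P = $275 ≥ min AVC, set P = MC on the rising branch: Q = 10.
At P = $139 ≥ min AVC, set P = MC: Q = 8. The firm stays open but cuts output.

Output falls from 10 to 8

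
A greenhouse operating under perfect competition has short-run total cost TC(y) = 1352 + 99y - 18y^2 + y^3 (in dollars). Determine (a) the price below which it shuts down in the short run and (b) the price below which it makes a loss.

Shutdown price = $18; break-even price = $138

AVC = 99 - 18y + y^2; minimized at y = 9, giving min AVC = $18. That is the shutdown price.
ATC = 1352/y + 99 - 18y + y^2. Setting dATC/dy = −1352/y^2 − 18 + 2y = 0 gives y = 13 (since 2·13^3 − 18·13^2 = 1352).
min ATC = 1352/13 + 99 − 18·13 + 13^2 = $138. That is the break-even price.
Between these two prices the firm operates at a loss; above $138 it earns a profit.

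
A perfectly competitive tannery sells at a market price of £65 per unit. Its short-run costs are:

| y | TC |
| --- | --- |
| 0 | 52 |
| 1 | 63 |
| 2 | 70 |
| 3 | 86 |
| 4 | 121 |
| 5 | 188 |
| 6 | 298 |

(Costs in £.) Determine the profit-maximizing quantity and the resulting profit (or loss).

y = 4; profit = £139

Profit at each row (π = 65y − TC): y=0: -52; y=1: 2; y=2: 60; y=3: 109; y=4: 139; y=5: 137; y=6: 92.
Profit is maximized at y = 4. AVC there is 69/4 = £17.25 ≤ P, so producing beats shutting down (which would give -£52).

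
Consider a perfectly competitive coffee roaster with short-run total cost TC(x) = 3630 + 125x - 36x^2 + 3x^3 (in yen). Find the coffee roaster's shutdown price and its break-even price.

Shutdown price = ¥17; break-even price = ¥422

Shutdown price = min AVC. AVC = 125 - 36x + 3x^2, with vertex at x = 6 and minimum ¥17.
ATC = 3630/x + 125 - 36x + 3x^2. Setting dATC/dx = −3630/x^2 − 36 + 6x = 0 gives x = 11 (since 6·11^3 − 36·11^2 = 3630).
min ATC = 3630/11 + 125 − 36·11 + 3·11^2 = ¥422. That is the break-even price.
Between these two prices the firm operates at a loss; above ¥422 it earns a profit.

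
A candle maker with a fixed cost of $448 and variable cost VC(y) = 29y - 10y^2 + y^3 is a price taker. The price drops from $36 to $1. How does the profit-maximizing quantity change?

MC = 29 - 20y + 3y^2; the shutdown threshold is min AVC = $4 (at y = 5).
With P = $36 above the shutdown price, P = MC gives y = 7.
At P = $1 < min AVC = $4, price no longer covers variable cost at any output, so the firm shuts down: y = 0.

Output falls from 7 to 0 (the firm shuts down)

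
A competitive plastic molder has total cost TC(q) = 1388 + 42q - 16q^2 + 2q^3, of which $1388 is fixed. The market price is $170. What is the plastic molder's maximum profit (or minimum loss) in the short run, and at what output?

AVC = 42 - 16q + 2q^2; min AVC = $10 at q = 4. Since P = $170 ≥ min AVC, the firm produces.
MC = 42 - 32q + 6q^2. Setting P = MC and taking the root on the rising branch gives q* = 8.
TR = 170·8 = 1360. TC = 1388 + 336 = 1724. Profit = 1360 − 1724 = -$364.
By producing, the firm covers all variable cost plus $1024 of fixed cost; shutting down would lose the full $1388.

Profit = -$364 at q = 8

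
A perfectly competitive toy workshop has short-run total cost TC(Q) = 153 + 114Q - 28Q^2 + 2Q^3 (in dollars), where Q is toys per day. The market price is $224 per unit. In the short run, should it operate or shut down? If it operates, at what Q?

Produce at Q = 11

Variable cost is VC = 114Q - 28Q^2 + 2Q^3, so AVC = VC/Q = 114 - 28Q + 2Q^2 and MC = dTC/dQ = 114 - 56Q + 6Q^2.
AVC is minimized where dAVC/dQ = -28 + 4Q = 0, at Q = 7; min AVC = 114 - 28·7 + 2·7^2 = $16.
Since P = $224 ≥ min AVC = $16, price covers variable cost and the firm should produce.
Solving P = MC: -110 - 56Q + 6Q^2 = 0 ⇒ Q = -5/3 or 11. On the upward-sloping branch, Q* = 11.
Check: AVC at Q = 11 is $48 ≤ P, so revenue covers variable cost.
Profit = P·Q − TC = 224·11 − 681 = $1783.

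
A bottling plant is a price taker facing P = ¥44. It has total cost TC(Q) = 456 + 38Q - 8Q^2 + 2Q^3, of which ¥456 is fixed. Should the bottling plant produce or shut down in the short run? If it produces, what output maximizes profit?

Produce at Q = 3

Variable cost is VC = 38Q - 8Q^2 + 2Q^3, so AVC = VC/Q = 38 - 8Q + 2Q^2 and MC = dTC/dQ = 38 - 16Q + 6Q^2.
AVC is minimized where dAVC/dQ = -8 + 4Q = 0, at Q = 2; min AVC = 38 - 8·2 + 2·2^2 = ¥30.
Because ¥44 ≥ ¥30, revenue can cover variable cost; the firm operates.
Set P = MC: 44 = 38 - 16Q + 6Q^2 → -6 - 16Q + 6Q^2 = 0. The roots are Q = -1/3 and Q = 3; the profit-maximizing output is on the rising part of MC, so Q* = 3.
Check: AVC at Q = 3 is ¥32 ≤ P, so revenue covers variable cost.
Profit = P·Q − TC = 44·3 − 552 = -¥420, a loss, but smaller than the ¥456 fixed cost the firm would lose by shutting down.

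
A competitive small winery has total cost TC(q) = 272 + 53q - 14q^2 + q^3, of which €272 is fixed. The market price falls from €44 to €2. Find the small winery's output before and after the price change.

AVC = 53 - 14q + q^2, minimized at q = 7 where min AVC = €4. MC = 53 - 28q + 3q^2.
At P = €44 ≥ min AVC, set P = MC on the rising branch: q = 9.
At P = €2 < min AVC = €4, price no longer covers variable cost at any output, so the firm shuts down: q = 0.

Output falls from 9 to 0 (the firm shuts down)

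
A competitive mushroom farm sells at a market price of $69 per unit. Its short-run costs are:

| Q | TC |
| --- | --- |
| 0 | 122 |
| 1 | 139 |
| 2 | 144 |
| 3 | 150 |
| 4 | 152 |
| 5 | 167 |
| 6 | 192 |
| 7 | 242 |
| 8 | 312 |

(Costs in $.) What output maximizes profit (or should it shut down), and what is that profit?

Q = 7; profit = $241

Profit at each row (π = 69Q − TC): Q=0: -122; Q=1: -70; Q=2: -6; Q=3: 57; Q=4: 124; Q=5: 178; Q=6: 222; Q=7: 241; Q=8: 240.
Profit is maximized at Q = 7. AVC there is 120/7 = $17.14 ≤ P, so producing beats shutting down (which would give -$122).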